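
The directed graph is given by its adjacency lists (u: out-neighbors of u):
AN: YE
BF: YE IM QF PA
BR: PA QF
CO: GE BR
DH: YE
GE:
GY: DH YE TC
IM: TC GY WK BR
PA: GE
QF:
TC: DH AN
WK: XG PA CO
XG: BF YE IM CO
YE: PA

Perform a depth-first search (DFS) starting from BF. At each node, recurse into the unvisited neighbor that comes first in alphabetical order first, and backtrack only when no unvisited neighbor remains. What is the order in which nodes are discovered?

BF IM BR PA GE QF GY DH YE TC AN WK CO XG

Visit BF
BF → IM
IM → BR
BR → PA
PA → GE
BR → QF
IM → GY
GY → DH
DH → YE
GY → TC
TC → AN
IM → WK
WK → CO
WK → XG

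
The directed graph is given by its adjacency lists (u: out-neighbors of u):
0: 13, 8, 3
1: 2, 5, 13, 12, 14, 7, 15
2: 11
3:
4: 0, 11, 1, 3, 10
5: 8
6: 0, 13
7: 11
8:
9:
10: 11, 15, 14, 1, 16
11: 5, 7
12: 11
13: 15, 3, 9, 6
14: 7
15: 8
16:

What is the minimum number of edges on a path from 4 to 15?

Level 0: 4
Level 1: 0, 1, 3, 10, 11
Level 2: 2, 5, 7, 8, 12, 13, 14, 15, 16
Level 3: 6, 9
15 first appears at level 2.

2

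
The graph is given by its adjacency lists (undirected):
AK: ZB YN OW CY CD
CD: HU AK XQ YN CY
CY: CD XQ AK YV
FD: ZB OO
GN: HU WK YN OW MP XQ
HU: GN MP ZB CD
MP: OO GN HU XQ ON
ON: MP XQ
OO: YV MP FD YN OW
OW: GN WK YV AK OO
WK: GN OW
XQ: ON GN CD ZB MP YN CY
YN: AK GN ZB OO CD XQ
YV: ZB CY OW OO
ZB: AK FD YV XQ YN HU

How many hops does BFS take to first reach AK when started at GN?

Level 0: GN
Level 1: HU, MP, OW, WK, XQ, YN
Level 2: AK, CD, CY, ON, OO, YV, ZB
Level 3: FD
AK first appears at level 2.

2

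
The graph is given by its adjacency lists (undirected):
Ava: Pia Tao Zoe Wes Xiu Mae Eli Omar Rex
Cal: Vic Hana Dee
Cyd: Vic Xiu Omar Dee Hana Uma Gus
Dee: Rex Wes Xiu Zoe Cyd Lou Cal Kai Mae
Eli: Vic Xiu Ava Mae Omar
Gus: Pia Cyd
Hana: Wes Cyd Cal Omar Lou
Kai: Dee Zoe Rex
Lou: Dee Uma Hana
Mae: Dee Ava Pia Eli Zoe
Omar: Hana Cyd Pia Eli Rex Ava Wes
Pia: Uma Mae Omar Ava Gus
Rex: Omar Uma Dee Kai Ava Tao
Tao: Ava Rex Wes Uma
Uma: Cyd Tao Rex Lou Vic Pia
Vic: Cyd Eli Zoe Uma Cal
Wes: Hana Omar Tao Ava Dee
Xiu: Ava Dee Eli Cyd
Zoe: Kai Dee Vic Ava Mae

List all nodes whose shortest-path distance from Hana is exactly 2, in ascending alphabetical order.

Level 0: Hana
Level 1: Cal, Cyd, Lou, Omar, Wes
Level 2: Ava, Dee, Eli, Gus, Pia, Rex, Tao, Uma, Vic, Xiu
Level 3: Kai, Mae, Zoe

Ava, Dee, Eli, Gus, Pia, Rex, Tao, Uma, Vic, Xiu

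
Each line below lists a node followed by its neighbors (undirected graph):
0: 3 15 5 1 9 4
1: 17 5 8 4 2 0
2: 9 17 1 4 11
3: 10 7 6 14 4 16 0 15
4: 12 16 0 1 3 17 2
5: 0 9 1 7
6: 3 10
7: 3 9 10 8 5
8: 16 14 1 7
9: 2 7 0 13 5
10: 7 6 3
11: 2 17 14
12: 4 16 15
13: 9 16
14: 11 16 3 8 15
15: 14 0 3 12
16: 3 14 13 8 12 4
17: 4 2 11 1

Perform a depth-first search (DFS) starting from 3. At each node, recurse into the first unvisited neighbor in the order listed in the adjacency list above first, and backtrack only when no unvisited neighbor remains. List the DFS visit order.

3 10 7 9 2 17 4 12 16 14 11 8 1 5 0 15 13 6

Visit 3
3 → 10
10 → 7
7 → 9
9 → 2
2 → 17
17 → 4
4 → 12
12 → 16
16 → 14
14 → 11
14 → 8
8 → 1
1 → 5
5 → 0
0 → 15
16 → 13
10 → 6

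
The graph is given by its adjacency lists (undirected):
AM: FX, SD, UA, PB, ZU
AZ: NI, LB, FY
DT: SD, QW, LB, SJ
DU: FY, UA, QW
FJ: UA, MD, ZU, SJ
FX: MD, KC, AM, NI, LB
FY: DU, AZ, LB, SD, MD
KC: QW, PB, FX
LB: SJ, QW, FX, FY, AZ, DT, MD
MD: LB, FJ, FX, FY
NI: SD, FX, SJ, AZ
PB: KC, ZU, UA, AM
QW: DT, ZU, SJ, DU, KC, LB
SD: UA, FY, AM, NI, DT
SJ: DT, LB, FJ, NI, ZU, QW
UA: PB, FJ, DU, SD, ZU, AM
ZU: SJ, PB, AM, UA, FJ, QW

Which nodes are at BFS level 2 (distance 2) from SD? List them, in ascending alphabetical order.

AZ, DU, FJ, FX, LB, MD, PB, QW, SJ, ZU

Level 0: SD
Level 1: AM, DT, FY, NI, UA
Level 2: AZ, DU, FJ, FX, LB, MD, PB, QW, SJ, ZU
Level 3: KC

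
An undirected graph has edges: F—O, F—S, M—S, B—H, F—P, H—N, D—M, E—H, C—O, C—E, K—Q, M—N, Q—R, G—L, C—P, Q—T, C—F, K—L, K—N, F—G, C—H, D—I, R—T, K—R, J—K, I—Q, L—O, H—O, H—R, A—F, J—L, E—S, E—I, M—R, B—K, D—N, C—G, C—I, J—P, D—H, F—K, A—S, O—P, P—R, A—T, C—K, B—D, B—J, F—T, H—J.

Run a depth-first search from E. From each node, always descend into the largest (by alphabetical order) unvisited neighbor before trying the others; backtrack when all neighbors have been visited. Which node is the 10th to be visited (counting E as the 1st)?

O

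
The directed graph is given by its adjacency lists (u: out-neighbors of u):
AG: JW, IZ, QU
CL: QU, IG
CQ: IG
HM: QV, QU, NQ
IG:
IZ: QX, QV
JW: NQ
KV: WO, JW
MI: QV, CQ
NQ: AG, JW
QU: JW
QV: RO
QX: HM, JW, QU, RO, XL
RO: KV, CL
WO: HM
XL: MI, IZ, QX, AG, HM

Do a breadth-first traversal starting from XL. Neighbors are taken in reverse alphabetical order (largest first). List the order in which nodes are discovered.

XL → QX → MI → IZ → HM → AG → RO → QU → JW → QV → CQ → NQ → KV → CL → IG → WO

Visit XL; enqueue QX, MI, IZ, HM, AG → queue [QX, MI, IZ, HM, AG]
Visit QX; enqueue RO, QU, JW → queue [MI, IZ, HM, AG, RO, QU, JW]
Visit MI; enqueue QV, CQ → queue [IZ, HM, AG, RO, QU, JW, QV, CQ]
Visit IZ → queue [HM, AG, RO, QU, JW, QV, CQ]
Visit HM; enqueue NQ → queue [AG, RO, QU, JW, QV, CQ, NQ]
Visit AG → queue [RO, QU, JW, QV, CQ, NQ]
Visit RO; enqueue KV, CL → queue [QU, JW, QV, CQ, NQ, KV, CL]
Visit QU → queue [JW, QV, CQ, NQ, KV, CL]
Visit JW → queue [QV, CQ, NQ, KV, CL]
Visit QV → queue [CQ, NQ, KV, CL]
Visit CQ; enqueue IG → queue [NQ, KV, CL, IG]
Visit NQ → queue [KV, CL, IG]
Visit KV; enqueue WO → queue [CL, IG, WO]
Visit CL → queue [IG, WO]
Visit IG → queue [WO]
Visit WO → queue []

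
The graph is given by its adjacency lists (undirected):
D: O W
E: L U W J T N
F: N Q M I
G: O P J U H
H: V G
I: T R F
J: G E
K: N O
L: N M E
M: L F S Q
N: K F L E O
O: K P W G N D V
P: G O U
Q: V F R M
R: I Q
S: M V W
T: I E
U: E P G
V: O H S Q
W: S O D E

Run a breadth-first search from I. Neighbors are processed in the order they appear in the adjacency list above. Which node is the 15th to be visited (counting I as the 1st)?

O

Visit I; enqueue T, R, F → queue [T, R, F]
Visit T; enqueue E → queue [R, F, E]
Visit R; enqueue Q → queue [F, E, Q]
Visit F; enqueue N, M → queue [E, Q, N, M]
Visit E; enqueue L, U, W, J → queue [Q, N, M, L, U, W, J]
Visit Q; enqueue V → queue [N, M, L, U, W, J, V]
Visit N; enqueue K, O → queue [M, L, U, W, J, V, K, O]
Visit M; enqueue S → queue [L, U, W, J, V, K, O, S]
Visit L → queue [U, W, J, V, K, O, S]
Visit U; enqueue P, G → queue [W, J, V, K, O, S, P, G]
Visit W; enqueue D → queue [J, V, K, O, S, P, G, D]
Visit J → queue [V, K, O, S, P, G, D]
Visit V; enqueue H → queue [K, O, S, P, G, D, H]
Visit K → queue [O, S, P, G, D, H]
Visit O → queue [S, P, G, D, H]
Visit S → queue [P, G, D, H]
Visit P → queue [G, D, H]
Visit G → queue [D, H]
Visit D → queue [H]
Visit H → queue []

Visit order: I, T, R, F, E, Q, N, M, L, U, W, J, V, K, O, S, P, G, D, H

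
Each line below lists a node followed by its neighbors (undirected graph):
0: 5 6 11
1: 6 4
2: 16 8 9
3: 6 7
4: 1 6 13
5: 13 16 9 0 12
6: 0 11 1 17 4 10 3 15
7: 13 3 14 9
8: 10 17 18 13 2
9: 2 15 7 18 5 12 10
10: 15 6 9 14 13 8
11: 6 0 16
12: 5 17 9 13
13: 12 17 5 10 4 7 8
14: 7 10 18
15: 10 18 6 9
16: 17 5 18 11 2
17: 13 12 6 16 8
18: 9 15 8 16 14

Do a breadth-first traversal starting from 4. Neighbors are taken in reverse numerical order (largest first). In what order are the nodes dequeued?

Visit 4; enqueue 13, 6, 1 → queue [13, 6, 1]
Visit 13; enqueue 17, 12, 10, 8, 7, 5 → queue [6, 1, 17, 12, 10, 8, 7, 5]
Visit 6; enqueue 15, 11, 3, 0 → queue [1, 17, 12, 10, 8, 7, 5, 15, 11, 3, 0]
Visit 1 → queue [17, 12, 10, 8, 7, 5, 15, 11, 3, 0]
Visit 17; enqueue 16 → queue [12, 10, 8, 7, 5, 15, 11, 3, 0, 16]
Visit 12; enqueue 9 → queue [10, 8, 7, 5, 15, 11, 3, 0, 16, 9]
Visit 10; enqueue 14 → queue [8, 7, 5, 15, 11, 3, 0, 16, 9, 14]
Visit 8; enqueue 18, 2 → queue [7, 5, 15, 11, 3, 0, 16, 9, 14, 18, 2]
Visit 7 → queue [5, 15, 11, 3, 0, 16, 9, 14, 18, 2]
Visit 5 → queue [15, 11, 3, 0, 16, 9, 14, 18, 2]
Visit 15 → queue [11, 3, 0, 16, 9, 14, 18, 2]
Visit 11 → queue [3, 0, 16, 9, 14, 18, 2]
Visit 3 → queue [0, 16, 9, 14, 18, 2]
Visit 0 → queue [16, 9, 14, 18, 2]
Visit 16 → queue [9, 14, 18, 2]
Visit 9 → queue [14, 18, 2]
Visit 14 → queue [18, 2]
Visit 18 → queue [2]
Visit 2 → queue []

4, 13, 6, 1, 17, 12, 10, 8, 7, 5, 15, 11, 3, 0, 16, 9, 14, 18, 2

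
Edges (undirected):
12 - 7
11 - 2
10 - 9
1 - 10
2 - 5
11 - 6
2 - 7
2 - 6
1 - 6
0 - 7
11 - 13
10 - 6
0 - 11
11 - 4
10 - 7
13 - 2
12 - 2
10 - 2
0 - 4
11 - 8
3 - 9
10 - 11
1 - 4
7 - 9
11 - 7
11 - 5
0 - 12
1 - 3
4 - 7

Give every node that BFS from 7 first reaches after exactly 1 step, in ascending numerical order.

Level 0: 7
Level 1: 0, 2, 4, 9, 10, 11, 12
Level 2: 1, 3, 5, 6, 8, 13

0, 2, 4, 9, 10, 11, 12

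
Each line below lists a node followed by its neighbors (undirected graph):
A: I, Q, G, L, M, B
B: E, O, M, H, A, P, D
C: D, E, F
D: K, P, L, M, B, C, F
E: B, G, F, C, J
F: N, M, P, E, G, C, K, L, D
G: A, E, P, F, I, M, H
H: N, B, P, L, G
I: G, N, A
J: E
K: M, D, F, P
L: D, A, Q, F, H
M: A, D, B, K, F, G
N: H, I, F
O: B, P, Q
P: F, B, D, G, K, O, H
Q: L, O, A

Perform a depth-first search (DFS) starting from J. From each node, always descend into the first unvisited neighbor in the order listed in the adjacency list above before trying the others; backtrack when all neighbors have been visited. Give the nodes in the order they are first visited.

J, E, B, O, P, F, N, H, L, D, K, M, A, I, G, Q, C

Visit J
J → E
E → B
B → O
O → P
P → F
F → N
N → H
H → L
L → D
D → K
K → M
M → A
A → I
I → G
A → Q
D → C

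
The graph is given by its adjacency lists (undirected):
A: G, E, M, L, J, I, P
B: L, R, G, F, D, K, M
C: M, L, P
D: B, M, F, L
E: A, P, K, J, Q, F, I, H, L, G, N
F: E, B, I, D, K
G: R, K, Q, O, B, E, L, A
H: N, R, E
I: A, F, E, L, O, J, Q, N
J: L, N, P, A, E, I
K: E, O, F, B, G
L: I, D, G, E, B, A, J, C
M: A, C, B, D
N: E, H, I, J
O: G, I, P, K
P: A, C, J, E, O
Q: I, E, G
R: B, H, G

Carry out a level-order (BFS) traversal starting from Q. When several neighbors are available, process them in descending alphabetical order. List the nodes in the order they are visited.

Q I G E O N L J F A R K B P H D C M

Visit Q; enqueue I, G, E → queue [I, G, E]
Visit I; enqueue O, N, L, J, F, A → queue [G, E, O, N, L, J, F, A]
Visit G; enqueue R, K, B → queue [E, O, N, L, J, F, A, R, K, B]
Visit E; enqueue P, H → queue [O, N, L, J, F, A, R, K, B, P, H]
Visit O → queue [N, L, J, F, A, R, K, B, P, H]
Visit N → queue [L, J, F, A, R, K, B, P, H]
Visit L; enqueue D, C → queue [J, F, A, R, K, B, P, H, D, C]
Visit J → queue [F, A, R, K, B, P, H, D, C]
Visit F → queue [A, R, K, B, P, H, D, C]
Visit A; enqueue M → queue [R, K, B, P, H, D, C, M]
Visit R → queue [K, B, P, H, D, C, M]
Visit K → queue [B, P, H, D, C, M]
Visit B → queue [P, H, D, C, M]
Visit P → queue [H, D, C, M]
Visit H → queue [D, C, M]
Visit D → queue [C, M]
Visit C → queue [M]
Visit M → queue []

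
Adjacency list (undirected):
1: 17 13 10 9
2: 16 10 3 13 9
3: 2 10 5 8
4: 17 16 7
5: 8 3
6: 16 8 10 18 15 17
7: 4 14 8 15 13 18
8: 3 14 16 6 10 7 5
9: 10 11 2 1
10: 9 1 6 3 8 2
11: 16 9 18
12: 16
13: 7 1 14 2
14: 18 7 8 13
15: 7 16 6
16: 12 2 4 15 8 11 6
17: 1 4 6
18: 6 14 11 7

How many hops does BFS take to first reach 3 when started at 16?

2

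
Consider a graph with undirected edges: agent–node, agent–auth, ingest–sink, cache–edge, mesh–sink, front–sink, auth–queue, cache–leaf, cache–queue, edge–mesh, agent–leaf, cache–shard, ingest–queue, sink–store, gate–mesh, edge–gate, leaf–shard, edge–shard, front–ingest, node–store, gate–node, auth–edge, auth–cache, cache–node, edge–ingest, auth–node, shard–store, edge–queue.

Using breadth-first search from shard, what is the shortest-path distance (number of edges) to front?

3

Level 0: shard
Level 1: cache, edge, leaf, store
Level 2: agent, auth, gate, ingest, mesh, node, queue, sink
Level 3: front
front first appears at level 3.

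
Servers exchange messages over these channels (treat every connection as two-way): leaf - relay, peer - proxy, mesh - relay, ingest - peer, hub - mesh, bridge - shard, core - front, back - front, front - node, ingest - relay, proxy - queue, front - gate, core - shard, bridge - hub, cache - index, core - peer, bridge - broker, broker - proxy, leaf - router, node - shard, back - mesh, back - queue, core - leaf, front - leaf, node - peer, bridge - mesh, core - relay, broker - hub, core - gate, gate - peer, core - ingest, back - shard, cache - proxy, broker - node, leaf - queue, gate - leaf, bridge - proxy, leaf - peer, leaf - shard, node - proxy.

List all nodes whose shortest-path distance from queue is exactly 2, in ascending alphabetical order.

bridge, broker, cache, core, front, gate, mesh, node, peer, relay, router, shard

Level 0: queue
Level 1: back, leaf, proxy
Level 2: bridge, broker, cache, core, front, gate, mesh, node, peer, relay, router, shard
Level 3: hub, index, ingest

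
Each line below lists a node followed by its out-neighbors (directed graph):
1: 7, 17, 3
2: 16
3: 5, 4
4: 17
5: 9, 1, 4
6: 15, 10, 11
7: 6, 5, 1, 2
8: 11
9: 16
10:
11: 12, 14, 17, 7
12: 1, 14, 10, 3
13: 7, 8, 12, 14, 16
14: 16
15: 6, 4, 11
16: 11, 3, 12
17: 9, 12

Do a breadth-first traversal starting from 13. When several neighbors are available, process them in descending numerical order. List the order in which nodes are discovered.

13 16 14 12 8 7 11 3 10 1 6 5 2 17 4 15 9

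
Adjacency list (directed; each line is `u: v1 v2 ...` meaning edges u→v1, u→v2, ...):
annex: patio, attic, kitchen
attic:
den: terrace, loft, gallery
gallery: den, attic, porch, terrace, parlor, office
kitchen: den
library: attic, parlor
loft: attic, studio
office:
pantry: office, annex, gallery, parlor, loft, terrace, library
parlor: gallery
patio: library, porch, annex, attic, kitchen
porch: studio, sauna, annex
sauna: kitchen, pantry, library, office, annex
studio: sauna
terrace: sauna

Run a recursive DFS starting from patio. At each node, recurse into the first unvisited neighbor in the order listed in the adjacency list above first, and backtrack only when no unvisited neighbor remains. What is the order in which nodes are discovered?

Visit patio
patio → library
library → attic
library → parlor
parlor → gallery
gallery → den
den → terrace
terrace → sauna
sauna → kitchen
sauna → pantry
pantry → office
pantry → annex
pantry → loft
loft → studio
gallery → porch

patio, library, attic, parlor, gallery, den, terrace, sauna, kitchen, pantry, office, annex, loft, studio, porch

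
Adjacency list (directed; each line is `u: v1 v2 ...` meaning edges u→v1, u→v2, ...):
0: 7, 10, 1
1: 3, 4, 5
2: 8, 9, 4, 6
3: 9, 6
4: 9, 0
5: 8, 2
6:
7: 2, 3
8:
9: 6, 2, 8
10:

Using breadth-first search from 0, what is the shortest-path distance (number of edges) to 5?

Level 0: 0
Level 1: 1, 7, 10
Level 2: 2, 3, 4, 5
Level 3: 6, 8, 9
5 first appears at level 2.

2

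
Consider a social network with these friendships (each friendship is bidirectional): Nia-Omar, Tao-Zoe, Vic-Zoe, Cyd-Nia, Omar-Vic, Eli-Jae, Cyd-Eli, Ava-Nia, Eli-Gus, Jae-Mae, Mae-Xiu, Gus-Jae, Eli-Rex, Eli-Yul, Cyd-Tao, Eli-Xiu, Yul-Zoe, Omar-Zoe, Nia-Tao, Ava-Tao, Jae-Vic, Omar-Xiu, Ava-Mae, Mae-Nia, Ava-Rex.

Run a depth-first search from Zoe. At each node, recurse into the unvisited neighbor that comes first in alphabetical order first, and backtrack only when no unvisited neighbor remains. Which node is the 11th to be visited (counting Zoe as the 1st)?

Visit Zoe
Zoe → Omar
Omar → Nia
Nia → Ava
Ava → Mae
Mae → Jae
Jae → Eli
Eli → Cyd
Cyd → Tao
Eli → Gus
Eli → Rex
Eli → Xiu
Eli → Yul
Jae → Vic

Visit order: Zoe, Omar, Nia, Ava, Mae, Jae, Eli, Cyd, Tao, Gus, Rex, Xiu, Yul, Vic

Rex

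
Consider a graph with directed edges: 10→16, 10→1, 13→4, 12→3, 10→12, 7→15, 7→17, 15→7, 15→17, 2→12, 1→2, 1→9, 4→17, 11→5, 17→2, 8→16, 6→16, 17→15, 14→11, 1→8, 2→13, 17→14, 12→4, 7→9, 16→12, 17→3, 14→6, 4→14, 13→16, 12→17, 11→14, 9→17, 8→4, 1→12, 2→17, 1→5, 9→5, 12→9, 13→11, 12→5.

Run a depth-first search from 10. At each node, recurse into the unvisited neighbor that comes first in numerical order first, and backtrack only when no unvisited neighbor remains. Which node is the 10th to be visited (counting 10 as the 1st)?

Visit 10
10 → 1
1 → 2
2 → 12
12 → 3
12 → 4
4 → 14
14 → 6
6 → 16
14 → 11
11 → 5
4 → 17
17 → 15
15 → 7
7 → 9
2 → 13
1 → 8

Visit order: 10, 1, 2, 12, 3, 4, 14, 6, 16, 11, 5, 17, 15, 7, 9, 13, 8

11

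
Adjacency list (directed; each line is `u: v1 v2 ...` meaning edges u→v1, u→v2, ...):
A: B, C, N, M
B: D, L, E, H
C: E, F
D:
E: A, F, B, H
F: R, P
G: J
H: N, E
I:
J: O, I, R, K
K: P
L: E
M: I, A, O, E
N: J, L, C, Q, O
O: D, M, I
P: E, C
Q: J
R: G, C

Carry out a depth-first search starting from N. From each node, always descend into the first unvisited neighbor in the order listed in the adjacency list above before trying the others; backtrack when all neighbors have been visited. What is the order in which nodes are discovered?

N J O D M I A B L E F R G C P H K Q

Visit N
N → J
J → O
O → D
O → M
M → I
M → A
A → B
B → L
L → E
E → F
F → R
R → G
R → C
F → P
E → H
J → K
N → Q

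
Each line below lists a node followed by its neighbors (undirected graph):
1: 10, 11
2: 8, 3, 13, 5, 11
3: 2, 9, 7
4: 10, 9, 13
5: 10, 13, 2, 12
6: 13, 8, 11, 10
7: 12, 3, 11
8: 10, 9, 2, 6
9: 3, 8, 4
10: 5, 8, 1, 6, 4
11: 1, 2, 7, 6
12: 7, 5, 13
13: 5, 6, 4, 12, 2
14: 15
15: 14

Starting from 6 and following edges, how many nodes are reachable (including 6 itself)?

13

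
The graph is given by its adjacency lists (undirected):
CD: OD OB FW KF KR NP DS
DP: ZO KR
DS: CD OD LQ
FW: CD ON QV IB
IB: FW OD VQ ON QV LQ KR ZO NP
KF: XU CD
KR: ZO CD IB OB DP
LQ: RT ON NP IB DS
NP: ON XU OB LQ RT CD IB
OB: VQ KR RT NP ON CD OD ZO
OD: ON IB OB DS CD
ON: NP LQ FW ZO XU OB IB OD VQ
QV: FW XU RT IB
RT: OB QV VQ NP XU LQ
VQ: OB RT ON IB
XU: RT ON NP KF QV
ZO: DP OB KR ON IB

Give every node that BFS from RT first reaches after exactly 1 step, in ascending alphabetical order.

Level 0: RT
Level 1: LQ, NP, OB, QV, VQ, XU
Level 2: CD, DS, FW, IB, KF, KR, OD, ON, ZO
Level 3: DP

LQ, NP, OB, QV, VQ, XU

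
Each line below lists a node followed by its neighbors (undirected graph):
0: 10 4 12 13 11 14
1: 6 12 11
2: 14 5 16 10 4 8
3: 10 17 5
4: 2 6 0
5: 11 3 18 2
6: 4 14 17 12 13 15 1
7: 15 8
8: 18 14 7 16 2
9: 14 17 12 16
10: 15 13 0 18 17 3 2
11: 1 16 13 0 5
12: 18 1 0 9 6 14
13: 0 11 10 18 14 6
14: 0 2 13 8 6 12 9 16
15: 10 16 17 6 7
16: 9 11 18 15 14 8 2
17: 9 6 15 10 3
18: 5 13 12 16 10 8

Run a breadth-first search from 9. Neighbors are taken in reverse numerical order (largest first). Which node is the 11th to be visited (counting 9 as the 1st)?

Visit 9; enqueue 17, 16, 14, 12 → queue [17, 16, 14, 12]
Visit 17; enqueue 15, 10, 6, 3 → queue [16, 14, 12, 15, 10, 6, 3]
Visit 16; enqueue 18, 11, 8, 2 → queue [14, 12, 15, 10, 6, 3, 18, 11, 8, 2]
Visit 14; enqueue 13, 0 → queue [12, 15, 10, 6, 3, 18, 11, 8, 2, 13, 0]
Visit 12; enqueue 1 → queue [15, 10, 6, 3, 18, 11, 8, 2, 13, 0, 1]
Visit 15; enqueue 7 → queue [10, 6, 3, 18, 11, 8, 2, 13, 0, 1, 7]
Visit 10 → queue [6, 3, 18, 11, 8, 2, 13, 0, 1, 7]
Visit 6; enqueue 4 → queue [3, 18, 11, 8, 2, 13, 0, 1, 7, 4]
Visit 3; enqueue 5 → queue [18, 11, 8, 2, 13, 0, 1, 7, 4, 5]
Visit 18 → queue [11, 8, 2, 13, 0, 1, 7, 4, 5]
Visit 11 → queue [8, 2, 13, 0, 1, 7, 4, 5]
Visit 8 → queue [2, 13, 0, 1, 7, 4, 5]
Visit 2 → queue [13, 0, 1, 7, 4, 5]
Visit 13 → queue [0, 1, 7, 4, 5]
Visit 0 → queue [1, 7, 4, 5]
Visit 1 → queue [7, 4, 5]
Visit 7 → queue [4, 5]
Visit 4 → queue [5]
Visit 5 → queue []

Visit order: 9, 17, 16, 14, 12, 15, 10, 6, 3, 18, 11, 8, 2, 13, 0, 1, 7, 4, 5

11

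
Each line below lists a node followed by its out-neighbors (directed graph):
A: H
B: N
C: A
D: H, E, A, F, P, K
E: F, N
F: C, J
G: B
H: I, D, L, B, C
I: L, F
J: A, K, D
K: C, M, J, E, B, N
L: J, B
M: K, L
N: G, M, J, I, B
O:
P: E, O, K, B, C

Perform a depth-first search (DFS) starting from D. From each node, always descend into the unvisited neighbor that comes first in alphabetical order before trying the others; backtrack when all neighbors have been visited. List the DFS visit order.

Visit D
D → A
A → H
H → B
B → N
N → G
N → I
I → F
F → C
F → J
J → K
K → E
K → M
M → L
D → P
P → O

D, A, H, B, N, G, I, F, C, J, K, E, M, L, P, O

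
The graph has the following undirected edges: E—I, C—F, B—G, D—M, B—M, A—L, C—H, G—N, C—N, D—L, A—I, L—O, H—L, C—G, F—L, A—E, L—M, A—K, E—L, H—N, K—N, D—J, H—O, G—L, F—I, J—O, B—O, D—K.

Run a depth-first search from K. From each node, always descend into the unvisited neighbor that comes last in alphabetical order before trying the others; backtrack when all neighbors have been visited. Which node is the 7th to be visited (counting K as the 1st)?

Visit K
K → N
N → H
H → O
O → L
L → M
M → D
D → J
M → B
B → G
G → C
C → F
F → I
I → E
E → A

Visit order: K, N, H, O, L, M, D, J, B, G, C, F, I, E, A

D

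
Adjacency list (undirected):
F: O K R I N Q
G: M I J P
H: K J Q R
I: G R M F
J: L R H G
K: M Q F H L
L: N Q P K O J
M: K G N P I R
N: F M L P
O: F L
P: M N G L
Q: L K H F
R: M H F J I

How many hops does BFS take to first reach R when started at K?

2

Level 0: K
Level 1: F, H, L, M, Q
Level 2: G, I, J, N, O, P, R
R first appears at level 2.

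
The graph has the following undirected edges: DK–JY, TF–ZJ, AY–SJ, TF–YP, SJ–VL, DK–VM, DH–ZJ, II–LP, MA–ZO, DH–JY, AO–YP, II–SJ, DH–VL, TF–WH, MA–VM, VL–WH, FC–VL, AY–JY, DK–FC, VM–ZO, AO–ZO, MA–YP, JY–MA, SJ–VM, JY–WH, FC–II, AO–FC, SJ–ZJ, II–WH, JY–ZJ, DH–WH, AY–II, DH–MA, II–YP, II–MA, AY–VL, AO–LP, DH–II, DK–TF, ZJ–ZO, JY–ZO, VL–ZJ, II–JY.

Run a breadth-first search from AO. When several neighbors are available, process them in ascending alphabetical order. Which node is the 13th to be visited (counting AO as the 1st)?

Visit AO; enqueue FC, LP, YP, ZO → queue [FC, LP, YP, ZO]
Visit FC; enqueue DK, II, VL → queue [LP, YP, ZO, DK, II, VL]
Visit LP → queue [YP, ZO, DK, II, VL]
Visit YP; enqueue MA, TF → queue [ZO, DK, II, VL, MA, TF]
Visit ZO; enqueue JY, VM, ZJ → queue [DK, II, VL, MA, TF, JY, VM, ZJ]
Visit DK → queue [II, VL, MA, TF, JY, VM, ZJ]
Visit II; enqueue AY, DH, SJ, WH → queue [VL, MA, TF, JY, VM, ZJ, AY, DH, SJ, WH]
Visit VL → queue [MA, TF, JY, VM, ZJ, AY, DH, SJ, WH]
Visit MA → queue [TF, JY, VM, ZJ, AY, DH, SJ, WH]
Visit TF → queue [JY, VM, ZJ, AY, DH, SJ, WH]
Visit JY → queue [VM, ZJ, AY, DH, SJ, WH]
Visit VM → queue [ZJ, AY, DH, SJ, WH]
Visit ZJ → queue [AY, DH, SJ, WH]
Visit AY → queue [DH, SJ, WH]
Visit DH → queue [SJ, WH]
Visit SJ → queue [WH]
Visit WH → queue []

Visit order: AO, FC, LP, YP, ZO, DK, II, VL, MA, TF, JY, VM, ZJ, AY, DH, SJ, WH

ZJ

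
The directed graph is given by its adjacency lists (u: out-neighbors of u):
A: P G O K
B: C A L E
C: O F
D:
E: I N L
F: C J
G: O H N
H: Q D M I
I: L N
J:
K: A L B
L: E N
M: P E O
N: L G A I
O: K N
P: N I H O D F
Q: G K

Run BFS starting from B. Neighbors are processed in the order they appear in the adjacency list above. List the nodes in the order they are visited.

B → C → A → L → E → O → F → P → G → K → N → I → J → H → D → Q → M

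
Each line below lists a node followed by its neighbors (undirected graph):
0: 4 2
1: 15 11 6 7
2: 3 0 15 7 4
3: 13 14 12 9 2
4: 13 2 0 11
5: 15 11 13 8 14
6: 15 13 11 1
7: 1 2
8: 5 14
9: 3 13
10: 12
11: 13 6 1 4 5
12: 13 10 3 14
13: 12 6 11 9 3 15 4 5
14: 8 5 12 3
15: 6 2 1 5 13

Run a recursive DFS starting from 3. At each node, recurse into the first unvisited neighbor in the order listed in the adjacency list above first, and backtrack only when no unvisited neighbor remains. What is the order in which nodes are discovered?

3 → 13 → 12 → 10 → 14 → 8 → 5 → 15 → 6 → 11 → 1 → 7 → 2 → 0 → 4 → 9

Visit 3
3 → 13
13 → 12
12 → 10
12 → 14
14 → 8
8 → 5
5 → 15
15 → 6
6 → 11
11 → 1
1 → 7
7 → 2
2 → 0
0 → 4
13 → 9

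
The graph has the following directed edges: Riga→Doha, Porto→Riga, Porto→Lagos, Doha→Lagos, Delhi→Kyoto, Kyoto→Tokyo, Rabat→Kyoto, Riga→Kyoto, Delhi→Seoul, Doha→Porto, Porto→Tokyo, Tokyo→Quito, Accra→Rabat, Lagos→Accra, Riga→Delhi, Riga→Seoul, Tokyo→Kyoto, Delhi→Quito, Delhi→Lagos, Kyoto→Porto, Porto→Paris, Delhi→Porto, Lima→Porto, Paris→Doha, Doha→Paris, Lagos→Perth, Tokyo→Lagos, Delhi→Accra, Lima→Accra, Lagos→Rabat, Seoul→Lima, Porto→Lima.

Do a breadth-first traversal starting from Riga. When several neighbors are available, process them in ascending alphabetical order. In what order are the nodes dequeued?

Riga -> Delhi -> Doha -> Kyoto -> Seoul -> Accra -> Lagos -> Porto -> Quito -> Paris -> Tokyo -> Lima -> Rabat -> Perth

Visit Riga; enqueue Delhi, Doha, Kyoto, Seoul → queue [Delhi, Doha, Kyoto, Seoul]
Visit Delhi; enqueue Accra, Lagos, Porto, Quito → queue [Doha, Kyoto, Seoul, Accra, Lagos, Porto, Quito]
Visit Doha; enqueue Paris → queue [Kyoto, Seoul, Accra, Lagos, Porto, Quito, Paris]
Visit Kyoto; enqueue Tokyo → queue [Seoul, Accra, Lagos, Porto, Quito, Paris, Tokyo]
Visit Seoul; enqueue Lima → queue [Accra, Lagos, Porto, Quito, Paris, Tokyo, Lima]
Visit Accra; enqueue Rabat → queue [Lagos, Porto, Quito, Paris, Tokyo, Lima, Rabat]
Visit Lagos; enqueue Perth → queue [Porto, Quito, Paris, Tokyo, Lima, Rabat, Perth]
Visit Porto → queue [Quito, Paris, Tokyo, Lima, Rabat, Perth]
Visit Quito → queue [Paris, Tokyo, Lima, Rabat, Perth]
Visit Paris → queue [Tokyo, Lima, Rabat, Perth]
Visit Tokyo → queue [Lima, Rabat, Perth]
Visit Lima → queue [Rabat, Perth]
Visit Rabat → queue [Perth]
Visit Perth → queue []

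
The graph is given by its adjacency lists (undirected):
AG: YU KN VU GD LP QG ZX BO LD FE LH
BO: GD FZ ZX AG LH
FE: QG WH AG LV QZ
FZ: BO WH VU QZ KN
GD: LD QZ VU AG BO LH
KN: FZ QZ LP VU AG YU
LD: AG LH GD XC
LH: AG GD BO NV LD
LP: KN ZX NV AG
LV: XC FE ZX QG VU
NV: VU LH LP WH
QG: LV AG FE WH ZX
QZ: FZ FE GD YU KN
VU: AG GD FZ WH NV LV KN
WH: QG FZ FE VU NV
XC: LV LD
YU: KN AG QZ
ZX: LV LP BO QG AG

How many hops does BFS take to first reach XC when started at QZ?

3

Level 0: QZ
Level 1: FE, FZ, GD, KN, YU
Level 2: AG, BO, LD, LH, LP, LV, QG, VU, WH
Level 3: NV, XC, ZX
XC first appears at level 3.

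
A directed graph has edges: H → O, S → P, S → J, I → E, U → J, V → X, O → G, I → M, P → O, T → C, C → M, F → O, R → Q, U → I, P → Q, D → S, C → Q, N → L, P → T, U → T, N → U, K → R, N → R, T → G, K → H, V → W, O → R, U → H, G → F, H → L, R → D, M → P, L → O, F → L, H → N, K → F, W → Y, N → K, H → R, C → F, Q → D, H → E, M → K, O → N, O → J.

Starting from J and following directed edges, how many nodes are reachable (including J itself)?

BFS from J visits: J
Reachable nodes: 1 of 23 total.

1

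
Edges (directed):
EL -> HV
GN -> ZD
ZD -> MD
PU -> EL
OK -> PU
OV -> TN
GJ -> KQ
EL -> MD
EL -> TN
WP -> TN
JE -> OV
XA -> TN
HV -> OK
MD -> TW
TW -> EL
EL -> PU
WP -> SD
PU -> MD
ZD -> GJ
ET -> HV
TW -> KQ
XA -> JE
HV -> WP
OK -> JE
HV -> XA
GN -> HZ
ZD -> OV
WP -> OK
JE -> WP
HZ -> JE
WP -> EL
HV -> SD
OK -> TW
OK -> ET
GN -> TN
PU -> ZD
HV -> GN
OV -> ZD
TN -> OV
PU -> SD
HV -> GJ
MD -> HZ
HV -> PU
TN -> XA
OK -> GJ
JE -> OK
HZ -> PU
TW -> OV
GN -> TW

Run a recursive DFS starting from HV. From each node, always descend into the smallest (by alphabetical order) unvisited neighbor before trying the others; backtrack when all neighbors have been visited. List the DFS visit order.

HV GJ KQ GN HZ JE OK ET PU EL MD TW OV TN XA ZD SD WP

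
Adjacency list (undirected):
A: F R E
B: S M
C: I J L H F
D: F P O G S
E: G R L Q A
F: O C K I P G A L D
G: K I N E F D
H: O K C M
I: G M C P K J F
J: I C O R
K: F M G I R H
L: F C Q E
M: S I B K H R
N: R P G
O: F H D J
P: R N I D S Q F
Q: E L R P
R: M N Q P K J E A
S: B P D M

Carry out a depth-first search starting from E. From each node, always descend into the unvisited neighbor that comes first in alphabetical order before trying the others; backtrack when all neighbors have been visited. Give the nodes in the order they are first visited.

E, A, F, C, H, K, G, D, O, J, I, M, B, S, P, N, R, Q, L

Visit E
E → A
A → F
F → C
C → H
H → K
K → G
G → D
D → O
O → J
J → I
I → M
M → B
B → S
S → P
P → N
N → R
R → Q
Q → L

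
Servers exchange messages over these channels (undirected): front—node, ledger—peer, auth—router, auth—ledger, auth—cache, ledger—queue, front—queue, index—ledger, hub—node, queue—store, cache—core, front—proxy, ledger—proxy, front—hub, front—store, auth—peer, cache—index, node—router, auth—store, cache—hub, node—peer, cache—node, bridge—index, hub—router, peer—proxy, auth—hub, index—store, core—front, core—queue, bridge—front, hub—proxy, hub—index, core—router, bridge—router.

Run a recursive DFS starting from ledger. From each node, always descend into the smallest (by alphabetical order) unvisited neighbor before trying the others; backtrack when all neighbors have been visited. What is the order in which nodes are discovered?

ledger, auth, cache, core, front, bridge, index, hub, node, peer, proxy, router, store, queue

Visit ledger
ledger → auth
auth → cache
cache → core
core → front
front → bridge
bridge → index
index → hub
hub → node
node → peer
peer → proxy
node → router
index → store
store → queue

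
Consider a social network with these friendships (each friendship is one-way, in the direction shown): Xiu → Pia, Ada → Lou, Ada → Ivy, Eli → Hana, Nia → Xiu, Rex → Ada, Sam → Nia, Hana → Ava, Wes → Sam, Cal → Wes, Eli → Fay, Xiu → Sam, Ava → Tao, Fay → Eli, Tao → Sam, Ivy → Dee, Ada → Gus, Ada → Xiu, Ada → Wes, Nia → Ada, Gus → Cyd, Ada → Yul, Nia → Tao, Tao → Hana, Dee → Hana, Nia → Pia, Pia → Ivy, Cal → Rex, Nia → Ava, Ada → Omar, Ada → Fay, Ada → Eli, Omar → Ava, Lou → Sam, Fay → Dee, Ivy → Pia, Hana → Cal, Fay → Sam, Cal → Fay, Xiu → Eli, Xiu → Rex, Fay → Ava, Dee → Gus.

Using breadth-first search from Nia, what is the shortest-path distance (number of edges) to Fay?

2

Level 0: Nia
Level 1: Ada, Ava, Pia, Tao, Xiu
Level 2: Eli, Fay, Gus, Hana, Ivy, Lou, Omar, Rex, Sam, Wes, Yul
Level 3: Cal, Cyd, Dee
Fay first appears at level 2.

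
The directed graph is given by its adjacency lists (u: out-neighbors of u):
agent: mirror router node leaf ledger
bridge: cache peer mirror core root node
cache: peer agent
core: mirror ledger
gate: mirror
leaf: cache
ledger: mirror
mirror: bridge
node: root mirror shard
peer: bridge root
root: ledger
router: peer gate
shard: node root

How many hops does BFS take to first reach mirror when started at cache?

Level 0: cache
Level 1: agent, peer
Level 2: bridge, leaf, ledger, mirror, node, root, router
Level 3: core, gate, shard
mirror first appears at level 2.

2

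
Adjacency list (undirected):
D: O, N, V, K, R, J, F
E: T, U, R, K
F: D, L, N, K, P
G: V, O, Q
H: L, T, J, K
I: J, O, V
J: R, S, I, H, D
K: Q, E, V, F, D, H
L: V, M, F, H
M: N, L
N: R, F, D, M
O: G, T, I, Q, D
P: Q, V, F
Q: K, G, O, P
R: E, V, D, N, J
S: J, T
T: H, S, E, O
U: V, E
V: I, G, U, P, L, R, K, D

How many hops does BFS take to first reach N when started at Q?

3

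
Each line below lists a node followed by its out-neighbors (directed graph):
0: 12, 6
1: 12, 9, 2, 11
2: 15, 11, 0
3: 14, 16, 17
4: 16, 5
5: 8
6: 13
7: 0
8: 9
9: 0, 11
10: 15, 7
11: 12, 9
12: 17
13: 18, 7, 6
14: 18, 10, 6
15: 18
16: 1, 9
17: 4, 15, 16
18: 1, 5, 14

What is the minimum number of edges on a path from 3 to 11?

3

Level 0: 3
Level 1: 14, 16, 17
Level 2: 1, 4, 6, 9, 10, 15, 18
Level 3: 0, 2, 5, 7, 11, 12, 13
Level 4: 8
11 first appears at level 3.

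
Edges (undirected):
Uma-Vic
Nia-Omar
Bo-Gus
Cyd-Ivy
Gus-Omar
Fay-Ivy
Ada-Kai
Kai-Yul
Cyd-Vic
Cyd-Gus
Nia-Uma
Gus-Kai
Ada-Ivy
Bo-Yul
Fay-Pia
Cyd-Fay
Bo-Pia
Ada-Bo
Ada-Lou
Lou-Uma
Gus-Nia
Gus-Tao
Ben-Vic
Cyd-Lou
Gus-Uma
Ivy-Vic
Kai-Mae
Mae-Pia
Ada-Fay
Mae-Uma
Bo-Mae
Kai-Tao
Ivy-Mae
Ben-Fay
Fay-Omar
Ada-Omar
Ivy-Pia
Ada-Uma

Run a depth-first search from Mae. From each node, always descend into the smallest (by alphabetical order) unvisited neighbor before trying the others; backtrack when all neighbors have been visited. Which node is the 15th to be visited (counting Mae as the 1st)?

Visit Mae
Mae → Bo
Bo → Ada
Ada → Fay
Fay → Ben
Ben → Vic
Vic → Cyd
Cyd → Gus
Gus → Kai
Kai → Tao
Kai → Yul
Gus → Nia
Nia → Omar
Nia → Uma
Uma → Lou
Cyd → Ivy
Ivy → Pia

Visit order: Mae, Bo, Ada, Fay, Ben, Vic, Cyd, Gus, Kai, Tao, Yul, Nia, Omar, Uma, Lou, Ivy, Pia

Lou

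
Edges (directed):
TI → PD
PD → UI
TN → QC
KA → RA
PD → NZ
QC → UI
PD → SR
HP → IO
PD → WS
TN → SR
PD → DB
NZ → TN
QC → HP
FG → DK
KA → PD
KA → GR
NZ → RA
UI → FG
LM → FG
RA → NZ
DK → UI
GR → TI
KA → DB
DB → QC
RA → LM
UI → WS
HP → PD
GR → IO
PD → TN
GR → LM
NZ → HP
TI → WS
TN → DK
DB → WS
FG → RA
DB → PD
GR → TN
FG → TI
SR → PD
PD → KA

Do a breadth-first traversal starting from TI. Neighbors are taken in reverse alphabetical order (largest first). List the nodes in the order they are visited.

Visit TI; enqueue WS, PD → queue [WS, PD]
Visit WS → queue [PD]
Visit PD; enqueue UI, TN, SR, NZ, KA, DB → queue [UI, TN, SR, NZ, KA, DB]
Visit UI; enqueue FG → queue [TN, SR, NZ, KA, DB, FG]
Visit TN; enqueue QC, DK → queue [SR, NZ, KA, DB, FG, QC, DK]
Visit SR → queue [NZ, KA, DB, FG, QC, DK]
Visit NZ; enqueue RA, HP → queue [KA, DB, FG, QC, DK, RA, HP]
Visit KA; enqueue GR → queue [DB, FG, QC, DK, RA, HP, GR]
Visit DB → queue [FG, QC, DK, RA, HP, GR]
Visit FG → queue [QC, DK, RA, HP, GR]
Visit QC → queue [DK, RA, HP, GR]
Visit DK → queue [RA, HP, GR]
Visit RA; enqueue LM → queue [HP, GR, LM]
Visit HP; enqueue IO → queue [GR, LM, IO]
Visit GR → queue [LM, IO]
Visit LM → queue [IO]
Visit IO → queue []

TI → WS → PD → UI → TN → SR → NZ → KA → DB → FG → QC → DK → RA → HP → GR → LM → IO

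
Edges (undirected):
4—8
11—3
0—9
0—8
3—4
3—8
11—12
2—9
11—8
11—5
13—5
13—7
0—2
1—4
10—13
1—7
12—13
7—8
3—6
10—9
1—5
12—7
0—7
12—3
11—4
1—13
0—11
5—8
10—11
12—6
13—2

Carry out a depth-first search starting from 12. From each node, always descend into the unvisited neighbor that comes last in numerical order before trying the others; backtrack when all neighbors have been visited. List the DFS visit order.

12, 13, 10, 11, 8, 7, 1, 5, 4, 3, 6, 0, 9, 2

Visit 12
12 → 13
13 → 10
10 → 11
11 → 8
8 → 7
7 → 1
1 → 5
1 → 4
4 → 3
3 → 6
7 → 0
0 → 9
9 → 2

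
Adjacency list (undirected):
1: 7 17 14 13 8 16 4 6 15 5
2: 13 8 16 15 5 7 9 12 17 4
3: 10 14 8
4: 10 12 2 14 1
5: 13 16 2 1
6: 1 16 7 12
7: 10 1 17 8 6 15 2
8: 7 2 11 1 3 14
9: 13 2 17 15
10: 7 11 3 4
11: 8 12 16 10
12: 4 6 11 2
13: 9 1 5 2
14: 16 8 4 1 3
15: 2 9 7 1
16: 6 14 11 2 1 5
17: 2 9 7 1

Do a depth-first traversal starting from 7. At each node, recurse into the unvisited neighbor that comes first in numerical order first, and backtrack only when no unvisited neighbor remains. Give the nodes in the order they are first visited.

7 1 4 2 5 13 9 15 17 16 6 12 11 8 3 10 14

Visit 7
7 → 1
1 → 4
4 → 2
2 → 5
5 → 13
13 → 9
9 → 15
9 → 17
5 → 16
16 → 6
6 → 12
12 → 11
11 → 8
8 → 3
3 → 10
3 → 14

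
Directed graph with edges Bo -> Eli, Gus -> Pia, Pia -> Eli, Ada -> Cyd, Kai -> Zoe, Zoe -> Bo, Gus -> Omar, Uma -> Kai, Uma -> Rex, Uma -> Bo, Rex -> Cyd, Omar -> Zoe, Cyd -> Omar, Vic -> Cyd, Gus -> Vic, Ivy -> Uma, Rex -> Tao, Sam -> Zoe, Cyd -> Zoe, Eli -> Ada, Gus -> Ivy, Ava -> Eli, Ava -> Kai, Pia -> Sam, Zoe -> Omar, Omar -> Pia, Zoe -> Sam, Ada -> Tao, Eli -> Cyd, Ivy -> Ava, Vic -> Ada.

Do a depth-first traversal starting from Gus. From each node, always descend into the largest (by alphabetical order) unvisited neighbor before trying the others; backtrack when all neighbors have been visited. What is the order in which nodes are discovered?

Visit Gus
Gus → Vic
Vic → Cyd
Cyd → Zoe
Zoe → Sam
Zoe → Omar
Omar → Pia
Pia → Eli
Eli → Ada
Ada → Tao
Zoe → Bo
Gus → Ivy
Ivy → Uma
Uma → Rex
Uma → Kai
Ivy → Ava

Gus, Vic, Cyd, Zoe, Sam, Omar, Pia, Eli, Ada, Tao, Bo, Ivy, Uma, Rex, Kai, Ava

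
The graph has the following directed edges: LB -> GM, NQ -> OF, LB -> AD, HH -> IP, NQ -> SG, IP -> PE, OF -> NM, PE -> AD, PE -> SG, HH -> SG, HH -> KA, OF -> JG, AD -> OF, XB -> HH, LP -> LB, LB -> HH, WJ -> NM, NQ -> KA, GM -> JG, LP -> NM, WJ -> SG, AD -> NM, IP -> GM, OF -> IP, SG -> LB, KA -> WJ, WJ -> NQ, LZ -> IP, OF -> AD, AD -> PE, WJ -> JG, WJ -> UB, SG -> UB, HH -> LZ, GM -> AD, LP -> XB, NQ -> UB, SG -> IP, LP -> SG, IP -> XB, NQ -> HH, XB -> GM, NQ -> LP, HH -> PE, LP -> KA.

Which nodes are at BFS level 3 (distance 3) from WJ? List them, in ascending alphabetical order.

AD, GM, LZ, PE, XB

Level 0: WJ
Level 1: JG, NM, NQ, SG, UB
Level 2: HH, IP, KA, LB, LP, OF
Level 3: AD, GM, LZ, PE, XB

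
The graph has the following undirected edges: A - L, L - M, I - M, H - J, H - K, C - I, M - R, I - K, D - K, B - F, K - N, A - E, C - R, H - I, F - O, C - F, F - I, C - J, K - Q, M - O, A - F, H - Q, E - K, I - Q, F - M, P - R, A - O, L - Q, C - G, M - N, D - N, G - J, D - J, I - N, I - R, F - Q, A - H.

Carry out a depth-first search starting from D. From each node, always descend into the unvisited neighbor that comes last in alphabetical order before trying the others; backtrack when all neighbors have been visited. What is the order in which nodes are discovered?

D -> N -> M -> R -> P -> I -> Q -> L -> A -> O -> F -> C -> J -> H -> K -> E -> G -> B

Visit D
D → N
N → M
M → R
R → P
R → I
I → Q
Q → L
L → A
A → O
O → F
F → C
C → J
J → H
H → K
K → E
J → G
F → B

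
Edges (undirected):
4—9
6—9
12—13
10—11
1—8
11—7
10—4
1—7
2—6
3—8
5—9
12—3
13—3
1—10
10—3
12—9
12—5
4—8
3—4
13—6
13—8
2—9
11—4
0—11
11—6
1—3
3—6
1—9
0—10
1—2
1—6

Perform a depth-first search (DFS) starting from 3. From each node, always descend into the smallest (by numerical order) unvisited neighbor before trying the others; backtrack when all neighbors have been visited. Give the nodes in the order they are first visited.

3 -> 1 -> 2 -> 6 -> 9 -> 4 -> 8 -> 13 -> 12 -> 5 -> 10 -> 0 -> 11 -> 7

Visit 3
3 → 1
1 → 2
2 → 6
6 → 9
9 → 4
4 → 8
8 → 13
13 → 12
12 → 5
4 → 10
10 → 0
0 → 11
11 → 7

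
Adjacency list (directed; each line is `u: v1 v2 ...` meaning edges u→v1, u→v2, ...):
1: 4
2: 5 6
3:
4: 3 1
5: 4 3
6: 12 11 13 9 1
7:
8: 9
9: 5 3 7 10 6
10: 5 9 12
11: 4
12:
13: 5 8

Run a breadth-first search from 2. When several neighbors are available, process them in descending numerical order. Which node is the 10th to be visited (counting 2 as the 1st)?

3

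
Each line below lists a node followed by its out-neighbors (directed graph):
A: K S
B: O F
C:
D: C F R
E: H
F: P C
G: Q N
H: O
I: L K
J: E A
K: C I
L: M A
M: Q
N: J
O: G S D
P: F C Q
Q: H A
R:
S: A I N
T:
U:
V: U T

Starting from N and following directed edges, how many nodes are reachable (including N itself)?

BFS from N visits: N, J, E, A, H, K, S, O, C, I, G, D, L, Q, F, R, M, P
Reachable nodes: 18 of 22 total.

18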